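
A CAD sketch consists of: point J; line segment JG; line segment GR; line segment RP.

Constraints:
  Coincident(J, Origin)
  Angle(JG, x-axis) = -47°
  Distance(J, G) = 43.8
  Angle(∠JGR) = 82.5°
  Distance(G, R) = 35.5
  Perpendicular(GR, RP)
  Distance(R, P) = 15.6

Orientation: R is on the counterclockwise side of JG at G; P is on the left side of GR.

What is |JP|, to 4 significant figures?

40.76

∠JGR = 82.5°, so GR runs at -47.0° + (180° − 82.5°) = 50.50° from the x-axis; with |GR| = 35.5, R = G + 35.5·(cos 50.50°, sin 50.50°) = (52.45, -4.641). The perpendicularity gives RP at right angles to GR; with |RP| = 15.6 on the left of GR, P = R + 15.6·(-0.7716, 0.6361) = (40.41, 5.282). Then |JP| = |P − J| = 40.76.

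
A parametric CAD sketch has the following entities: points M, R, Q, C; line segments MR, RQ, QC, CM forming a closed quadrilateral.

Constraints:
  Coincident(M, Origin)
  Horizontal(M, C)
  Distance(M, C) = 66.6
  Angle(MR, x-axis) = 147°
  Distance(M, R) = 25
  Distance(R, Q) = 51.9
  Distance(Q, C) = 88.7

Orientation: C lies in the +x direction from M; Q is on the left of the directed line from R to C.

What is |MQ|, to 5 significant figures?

60.375

Checks: |RQ| = 51.90 ✓; |QC| = 88.70 ✓.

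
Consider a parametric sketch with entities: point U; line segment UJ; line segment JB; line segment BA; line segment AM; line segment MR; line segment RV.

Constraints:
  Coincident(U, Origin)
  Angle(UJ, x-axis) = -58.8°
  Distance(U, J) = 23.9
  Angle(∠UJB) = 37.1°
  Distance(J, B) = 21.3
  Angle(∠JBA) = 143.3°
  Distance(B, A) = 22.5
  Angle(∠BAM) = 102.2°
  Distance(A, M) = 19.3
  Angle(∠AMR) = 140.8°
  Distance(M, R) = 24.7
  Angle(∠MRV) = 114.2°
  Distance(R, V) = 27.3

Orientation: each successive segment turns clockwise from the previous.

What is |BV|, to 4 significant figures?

41.29

U is at the origin; UJ runs at -58.8° with length 23.9, so J = (12.38, -20.44). ∠UJB = 37.1° gives JB at 158.3° from the x-axis; with |JB| = 21.3, B = (-7.410, -12.57). ∠JBA = 143.3° gives BA at 121.6° from the x-axis; with |BA| = 22.5, A = (-19.20, 6.596). ∠BAM = 102.2° gives AM at 43.80° from the x-axis; with |AM| = 19.3, M = (-5.269, 19.95). ∠AMR = 140.8° gives MR at 4.600° from the x-axis; with |MR| = 24.7, R = (19.35, 21.94). ∠MRV = 114.2° gives RV at -61.20° from the x-axis; with |RV| = 27.3, V = (32.50, -1.988). Then |BV| = |V − B| = 41.29.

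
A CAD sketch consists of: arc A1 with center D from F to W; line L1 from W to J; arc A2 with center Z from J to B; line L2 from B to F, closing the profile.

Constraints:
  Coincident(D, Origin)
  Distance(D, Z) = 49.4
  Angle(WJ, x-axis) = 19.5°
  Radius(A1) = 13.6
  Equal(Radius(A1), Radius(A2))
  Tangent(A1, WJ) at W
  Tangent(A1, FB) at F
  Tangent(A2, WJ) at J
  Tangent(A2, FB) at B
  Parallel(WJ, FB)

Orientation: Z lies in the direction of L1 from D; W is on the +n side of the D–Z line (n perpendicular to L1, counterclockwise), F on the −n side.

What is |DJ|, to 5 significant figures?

51.238

The slot axis is L1's direction at 19.5°, so u = (cos 19.5°, sin 19.5°) = (0.94264, 0.33381) and n = (−sin 19.5°, cos 19.5°) = (-0.33381, 0.94264). D is at the origin and Z lies 49.4 along u from D, so Z = 49.4·u = (46.566, 16.490). Tangency of A1 to both parallel lines with radius 13.6 puts W and F at D ± 13.6·n: W = (-4.5398, 12.820), F = (4.5398, -12.820). Equal radii place J and B the same way about Z: J = Z + 13.6·n = (42.027, 29.310), B = Z − 13.6·n = (51.106, 3.6701). Then |DJ| = |J − D| = 51.238.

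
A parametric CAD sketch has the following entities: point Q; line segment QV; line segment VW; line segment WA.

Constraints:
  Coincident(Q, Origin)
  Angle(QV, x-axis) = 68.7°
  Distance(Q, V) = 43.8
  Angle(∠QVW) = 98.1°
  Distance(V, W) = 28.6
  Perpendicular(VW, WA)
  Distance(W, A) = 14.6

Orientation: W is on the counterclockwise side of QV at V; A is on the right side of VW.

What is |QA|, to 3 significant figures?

67.6

∠QVW = 98.1°, so VW runs at 68.7° + (180° − 98.1°) = 151° from the x-axis; with |VW| = 28.6, W = V + 28.6·(cos 151°, sin 151°) = (-9.01, 54.8). The perpendicularity gives WA at right angles to VW; with |WA| = 14.6 on the right of VW, A = W + 14.6·(0.491, 0.871) = (-1.84, 67.6). Then |QA| = |A − Q| = 67.6.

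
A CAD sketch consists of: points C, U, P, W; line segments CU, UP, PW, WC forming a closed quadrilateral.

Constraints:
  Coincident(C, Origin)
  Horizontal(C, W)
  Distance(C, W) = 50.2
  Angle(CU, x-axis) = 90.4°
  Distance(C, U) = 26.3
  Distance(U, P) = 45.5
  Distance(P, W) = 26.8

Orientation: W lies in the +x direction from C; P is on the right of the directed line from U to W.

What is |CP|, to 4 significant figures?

28.06

C is at the origin; C and W share the same y with |CW| = 50.2 and W in +x, so W = (50.2, 0). CU runs at 90.4° with |CU| = 26.3, so U = (-0.1836, 26.30). P is determined by |UP| = 45.5 and |PW| = 26.8 together: it lies at the intersection of circle(U, 45.5) and circle(W, 26.8). With |UW| = 56.83, the foot of the radical line on UW is 40.31 from U and the perpendicular offset is √(45.5² − 40.31²) = 21.10. Taking the right-of-UW solution: P = (25.79, -11.06).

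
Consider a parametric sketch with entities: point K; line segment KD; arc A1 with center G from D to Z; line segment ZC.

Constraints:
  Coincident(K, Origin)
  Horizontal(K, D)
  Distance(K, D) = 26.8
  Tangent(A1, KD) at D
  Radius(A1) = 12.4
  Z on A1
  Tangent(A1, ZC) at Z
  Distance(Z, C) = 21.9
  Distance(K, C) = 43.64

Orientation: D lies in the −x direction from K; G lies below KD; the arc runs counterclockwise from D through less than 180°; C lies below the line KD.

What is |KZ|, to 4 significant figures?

41.67

Checks: K = (0.00, 0.00) ✓; |GZ| = 12.40 ✓; ∠(GZ, ZC) = 90.00° ✓; |ZC| = 21.90 ✓; |KC| = 43.64 ✓.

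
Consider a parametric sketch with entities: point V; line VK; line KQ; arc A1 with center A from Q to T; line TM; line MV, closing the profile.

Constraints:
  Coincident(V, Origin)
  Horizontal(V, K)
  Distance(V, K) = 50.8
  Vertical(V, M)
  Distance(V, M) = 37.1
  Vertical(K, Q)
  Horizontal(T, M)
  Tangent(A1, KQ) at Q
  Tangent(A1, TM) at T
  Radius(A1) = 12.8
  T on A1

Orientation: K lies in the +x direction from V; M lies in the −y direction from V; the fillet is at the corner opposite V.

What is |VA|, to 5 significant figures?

45.105

V is at the origin; VK is horizontal with |VK| = 50.8 and K on the +x side, so K = (50.800, 0.0000). V and M share the same x with |VM| = 37.1 and M on the −y side, so M = (0.0000, -37.100). The virtual corner opposite V is at (50.800, -37.100). The tangent condition forces AQ to be normal to KQ and the tangent condition forces AT to be normal to TM, with radius 12.8, so the center A sits 12.8 in from both sides at A = (38.000, -24.300). Then |VA| = |A − V| = 45.105.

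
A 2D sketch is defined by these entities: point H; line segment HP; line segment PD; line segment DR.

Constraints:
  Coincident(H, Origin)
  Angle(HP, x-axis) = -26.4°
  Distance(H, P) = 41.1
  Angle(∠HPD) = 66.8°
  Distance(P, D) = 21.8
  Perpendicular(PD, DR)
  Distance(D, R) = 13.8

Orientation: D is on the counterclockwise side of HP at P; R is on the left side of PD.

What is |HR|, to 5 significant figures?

24.624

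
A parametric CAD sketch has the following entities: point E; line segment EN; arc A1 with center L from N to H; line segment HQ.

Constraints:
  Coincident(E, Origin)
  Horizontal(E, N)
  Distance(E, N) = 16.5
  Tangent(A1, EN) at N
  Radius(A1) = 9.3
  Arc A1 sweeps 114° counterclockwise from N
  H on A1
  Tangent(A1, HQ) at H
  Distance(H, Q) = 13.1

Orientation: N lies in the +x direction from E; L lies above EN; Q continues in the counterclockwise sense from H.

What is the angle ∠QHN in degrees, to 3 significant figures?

123°

On A1, N sits at bearing -90° from L; a 114° counterclockwise sweep puts H at bearing 24°, so H = L + 9.3·(cos 24°, sin 24°) = (25.0, 13.1). A1 meets HQ tangentially, so LH is at right angles to HQ, so HQ runs along (−sin 24°, cos 24°); with |HQ| = 13.1, Q = (19.7, 25.1). Then cos ∠QHN = HQ·HN / (|HQ||HN|), giving 123°.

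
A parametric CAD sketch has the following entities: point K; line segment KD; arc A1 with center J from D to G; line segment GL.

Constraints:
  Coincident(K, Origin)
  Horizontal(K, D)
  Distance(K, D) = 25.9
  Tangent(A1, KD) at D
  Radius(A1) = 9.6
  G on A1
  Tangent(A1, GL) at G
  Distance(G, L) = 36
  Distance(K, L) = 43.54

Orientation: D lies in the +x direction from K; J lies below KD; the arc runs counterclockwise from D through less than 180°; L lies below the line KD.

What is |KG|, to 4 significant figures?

18.16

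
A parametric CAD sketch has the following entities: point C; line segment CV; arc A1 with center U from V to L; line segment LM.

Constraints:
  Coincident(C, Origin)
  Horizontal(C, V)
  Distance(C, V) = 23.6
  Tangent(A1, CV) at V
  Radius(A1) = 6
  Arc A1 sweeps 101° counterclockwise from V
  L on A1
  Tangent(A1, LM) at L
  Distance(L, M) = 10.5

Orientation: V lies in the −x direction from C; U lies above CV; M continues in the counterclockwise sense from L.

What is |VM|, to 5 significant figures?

17.879

C is at the origin; C and V share the same y with |CV| = 23.6 and V on the −x side, so V = (-23.600, 0.0000). A1 meets CV tangentially, so UV is at right angles to CV, so U = V + (0, 6) = (-23.600, 6.0000). On A1, V sits at bearing -90° from U; a 101° counterclockwise sweep puts L at bearing 11°, so L = U + 6.0·(cos 11°, sin 11°) = (-17.710, 7.1449). A1 meets LM tangentially, so UL is at right angles to LM, so LM runs along (−sin 11°, cos 11°); with |LM| = 10.5, M = (-19.714, 17.452). Then |VM| = |M − V| = 17.879.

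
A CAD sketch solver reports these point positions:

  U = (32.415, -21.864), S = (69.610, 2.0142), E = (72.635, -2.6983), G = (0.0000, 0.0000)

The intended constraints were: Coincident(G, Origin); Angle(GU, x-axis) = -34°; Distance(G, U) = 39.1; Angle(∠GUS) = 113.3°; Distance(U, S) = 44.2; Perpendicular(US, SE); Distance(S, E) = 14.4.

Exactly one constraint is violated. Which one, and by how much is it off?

Distance(S, E) = 14.4 — off by 8.80.

G = (0.00, 0.00) ✓; GU at -34.00° ✓; |GU| = 39.10 ✓; ∠GUS = 113.3° ✓; |US| = 44.20 ✓; ∠(US, SE) = 90.00° ✓; |SE| = 5.600 ✗.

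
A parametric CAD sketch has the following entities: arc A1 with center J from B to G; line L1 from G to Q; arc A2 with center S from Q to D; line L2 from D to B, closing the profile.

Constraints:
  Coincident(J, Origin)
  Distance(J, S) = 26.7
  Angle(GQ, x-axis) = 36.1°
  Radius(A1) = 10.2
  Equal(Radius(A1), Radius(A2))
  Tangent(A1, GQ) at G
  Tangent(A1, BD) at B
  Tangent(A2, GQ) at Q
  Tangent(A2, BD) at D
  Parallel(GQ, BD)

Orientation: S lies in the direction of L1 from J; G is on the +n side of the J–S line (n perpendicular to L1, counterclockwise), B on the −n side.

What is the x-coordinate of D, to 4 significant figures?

27.58

Tangency of A1 to both parallel lines with radius 10.2 puts G and B at J ± 10.2·n: G = (-6.010, 8.241), B = (6.010, -8.241). Equal radii place Q and D the same way about S: Q = S + 10.2·n = (15.56, 23.97), D = S − 10.2·n = (27.58, 7.490). So D.x = 27.58.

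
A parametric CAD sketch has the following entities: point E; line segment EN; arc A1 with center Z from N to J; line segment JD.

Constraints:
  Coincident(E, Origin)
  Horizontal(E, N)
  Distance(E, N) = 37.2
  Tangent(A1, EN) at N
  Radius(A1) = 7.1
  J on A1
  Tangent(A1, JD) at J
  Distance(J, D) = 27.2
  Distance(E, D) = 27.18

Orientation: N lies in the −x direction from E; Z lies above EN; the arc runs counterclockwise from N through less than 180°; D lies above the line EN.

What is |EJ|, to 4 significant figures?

31.89

Checks: |EN| = 37.20 ✓; |ZJ| = 7.100 ✓; ∠(ZJ, JD) = 90.00° ✓; |JD| = 27.20 ✓; |ED| = 27.18 ✓.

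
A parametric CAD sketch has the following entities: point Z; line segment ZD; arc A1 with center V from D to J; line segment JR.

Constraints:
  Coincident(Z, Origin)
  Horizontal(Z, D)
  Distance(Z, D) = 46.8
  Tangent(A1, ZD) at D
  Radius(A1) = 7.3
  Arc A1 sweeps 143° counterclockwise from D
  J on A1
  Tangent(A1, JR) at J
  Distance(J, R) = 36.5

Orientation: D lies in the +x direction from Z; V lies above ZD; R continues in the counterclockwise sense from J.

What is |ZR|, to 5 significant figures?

41.444

On A1, D sits at bearing -90° from V; a 143° counterclockwise sweep puts J at bearing 53°, so J = V + 7.3·(cos 53°, sin 53°) = (51.193, 13.130). The tangent condition forces VJ to be normal to JR, so JR runs along (−sin 53°, cos 53°); with |JR| = 36.5, R = (22.043, 35.096). Then |ZR| = |R − Z| = 41.444.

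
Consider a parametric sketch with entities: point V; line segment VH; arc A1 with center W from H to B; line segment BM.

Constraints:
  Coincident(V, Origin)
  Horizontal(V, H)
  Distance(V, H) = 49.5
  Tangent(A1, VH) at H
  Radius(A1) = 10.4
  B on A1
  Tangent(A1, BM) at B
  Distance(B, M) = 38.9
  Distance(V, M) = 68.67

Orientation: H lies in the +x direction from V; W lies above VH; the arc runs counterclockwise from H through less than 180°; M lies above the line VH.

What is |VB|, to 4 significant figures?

60.91

Checks: |WB| = 10.40 ✓; ∠(WB, BM) = 90.00° ✓; |BM| = 38.90 ✓; |VM| = 68.67 ✓.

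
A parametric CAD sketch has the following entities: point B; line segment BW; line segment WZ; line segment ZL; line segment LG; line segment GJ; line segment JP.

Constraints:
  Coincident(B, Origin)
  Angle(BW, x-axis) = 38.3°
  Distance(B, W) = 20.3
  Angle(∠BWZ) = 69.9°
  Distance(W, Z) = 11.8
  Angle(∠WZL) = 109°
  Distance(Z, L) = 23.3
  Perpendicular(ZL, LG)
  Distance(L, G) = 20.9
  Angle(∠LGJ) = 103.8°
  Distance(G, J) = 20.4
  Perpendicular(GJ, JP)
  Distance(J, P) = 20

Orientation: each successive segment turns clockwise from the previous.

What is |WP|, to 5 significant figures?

5.4521

B is at the origin; BW runs at 38.3° with length 20.3, so W = (15.931, 12.582). ∠BWZ = 69.9° gives WZ at -71.800° from the x-axis; with |WZ| = 11.8, Z = (19.617, 1.3718). ∠WZL = 109.0° gives ZL at -142.80° from the x-axis; with |ZL| = 23.3, L = (1.0574, -12.715). ZL ⟂ LG, so LG runs at 127.20°; with |LG| = 20.9, G = (-11.579, 3.9322). ∠LGJ = 103.8° gives GJ at 51.000° from the x-axis; with |GJ| = 20.4, J = (1.2594, 19.786). The perpendicularity gives JP at right angles to GJ, so JP runs at -39.000°; with |JP| = 20.0, P = (16.802, 7.1995). Then |WP| = |P − W| = 5.4521.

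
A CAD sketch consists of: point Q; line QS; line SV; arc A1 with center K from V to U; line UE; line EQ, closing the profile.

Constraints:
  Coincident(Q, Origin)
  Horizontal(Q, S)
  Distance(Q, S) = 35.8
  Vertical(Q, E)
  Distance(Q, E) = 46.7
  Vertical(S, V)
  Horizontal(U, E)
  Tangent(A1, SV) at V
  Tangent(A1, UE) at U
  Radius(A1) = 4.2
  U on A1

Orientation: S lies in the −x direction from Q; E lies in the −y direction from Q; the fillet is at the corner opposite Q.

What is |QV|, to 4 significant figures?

55.57

Q is at the origin; Q and S share the same y with |QS| = 35.8 and S on the −x side, so S = (-35.80, 0.000). QE is vertical with |QE| = 46.7 and E on the −y side, so E = (0.000, -46.70). The virtual corner opposite Q is at (-35.80, -46.70). Tangency of A1 to SV means the radius KV is perpendicular to SV and A1 meets UE tangentially, so KU is at right angles to UE, with radius 4.2, so the center K sits 4.2 in from both sides at K = (-31.60, -42.50). That places the tangent points at V = (-35.80, -42.50) on SV and U = (-31.60, -46.70) on UE. Then |QV| = |V − Q| = 55.57.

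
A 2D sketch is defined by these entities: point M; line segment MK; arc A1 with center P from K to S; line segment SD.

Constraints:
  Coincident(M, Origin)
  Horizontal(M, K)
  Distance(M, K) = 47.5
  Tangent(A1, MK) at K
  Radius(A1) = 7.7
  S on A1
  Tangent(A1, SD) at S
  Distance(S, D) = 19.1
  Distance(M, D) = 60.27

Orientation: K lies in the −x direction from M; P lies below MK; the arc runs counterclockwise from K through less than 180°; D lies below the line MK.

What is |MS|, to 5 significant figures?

55.797

M is at the origin; MK is horizontal with |MK| = 47.5 and K on the −x side, so K = (-47.500, 0.0000). Since A1 is tangent to MK there, PK ⟂ MK, so P = K + (0, -7.7) = (-47.500, -7.7000). Since PS ⟂ SD (tangency), |PD| = √(7.7² + 19.1²) = 20.594 regardless of where S sits on A1. So D lies on both circle(M, 60.27) and circle(P, 20.594); the below-MK intersection is D = (-53.716, -27.333). S is the foot of the tangent from D: S = (-55.177, -8.2893).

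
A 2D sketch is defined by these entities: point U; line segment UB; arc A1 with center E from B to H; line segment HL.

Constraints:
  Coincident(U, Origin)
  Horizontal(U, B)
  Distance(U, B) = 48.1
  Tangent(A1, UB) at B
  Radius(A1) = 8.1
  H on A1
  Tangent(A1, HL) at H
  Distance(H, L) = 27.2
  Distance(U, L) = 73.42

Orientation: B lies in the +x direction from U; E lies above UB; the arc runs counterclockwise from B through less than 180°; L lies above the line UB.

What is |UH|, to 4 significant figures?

55.52

Checks: U.y = 0.00, B.y = 0.00 ✓; |EH| = 8.100 ✓; ∠(EH, HL) = 90.00° ✓; |HL| = 27.20 ✓; |UL| = 73.42 ✓.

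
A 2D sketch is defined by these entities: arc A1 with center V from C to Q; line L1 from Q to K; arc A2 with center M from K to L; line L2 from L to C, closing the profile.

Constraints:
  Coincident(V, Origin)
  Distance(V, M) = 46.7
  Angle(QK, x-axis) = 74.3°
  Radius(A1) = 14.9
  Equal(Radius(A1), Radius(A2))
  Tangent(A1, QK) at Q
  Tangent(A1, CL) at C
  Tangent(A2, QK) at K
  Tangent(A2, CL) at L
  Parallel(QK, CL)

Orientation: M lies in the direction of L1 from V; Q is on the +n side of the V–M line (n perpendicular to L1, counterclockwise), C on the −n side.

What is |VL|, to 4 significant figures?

49.02

The slot axis is L1's direction at 74.3°, so u = (cos 74.3°, sin 74.3°) = (0.2706, 0.9627) and n = (−sin 74.3°, cos 74.3°) = (-0.9627, 0.2706). V is at the origin and M lies 46.7 along u from V, so M = 46.7·u = (12.64, 44.96). Tangency of A1 to both parallel lines with radius 14.9 puts Q and C at V ± 14.9·n: Q = (-14.34, 4.032), C = (14.34, -4.032). Equal radii place K and L the same way about M: K = M + 14.9·n = (-1.707, 48.99), L = M − 14.9·n = (26.98, 40.93). Then |VL| = |L − V| = 49.02.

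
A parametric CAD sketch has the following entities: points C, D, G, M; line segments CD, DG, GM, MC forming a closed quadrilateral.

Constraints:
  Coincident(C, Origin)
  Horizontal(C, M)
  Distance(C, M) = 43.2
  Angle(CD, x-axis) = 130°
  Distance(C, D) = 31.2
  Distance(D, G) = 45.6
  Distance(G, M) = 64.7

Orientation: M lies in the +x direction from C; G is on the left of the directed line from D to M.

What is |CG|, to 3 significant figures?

57.8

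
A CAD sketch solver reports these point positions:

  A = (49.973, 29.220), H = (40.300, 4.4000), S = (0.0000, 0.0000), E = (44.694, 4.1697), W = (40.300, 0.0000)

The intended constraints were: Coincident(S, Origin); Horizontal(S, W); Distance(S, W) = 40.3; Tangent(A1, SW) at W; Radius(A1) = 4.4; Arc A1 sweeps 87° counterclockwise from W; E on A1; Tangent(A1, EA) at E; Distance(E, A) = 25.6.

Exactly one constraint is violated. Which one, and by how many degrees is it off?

Tangent(A1, EA) at E — off by 8.90°.

S = (0.00, 0.00) ✓; S.y = 0.00, W.y = 0.00 ✓; |SW| = 40.30 ✓; ∠(HW, WS) = 90.00° ✓; |HW| = 4.400 ✓; bearing(H→E) − bearing(H→W) = 87.00° ✓; |HE| = 4.400 ✓; ∠(HE, EA) = 98.90° ✗; |EA| = 25.60 ✓.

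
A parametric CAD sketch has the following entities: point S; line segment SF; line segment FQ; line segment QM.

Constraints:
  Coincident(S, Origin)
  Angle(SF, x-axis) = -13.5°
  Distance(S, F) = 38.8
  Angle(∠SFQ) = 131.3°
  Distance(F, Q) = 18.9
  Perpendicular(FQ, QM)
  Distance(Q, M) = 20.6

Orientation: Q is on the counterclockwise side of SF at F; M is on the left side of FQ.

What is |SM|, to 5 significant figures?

45.322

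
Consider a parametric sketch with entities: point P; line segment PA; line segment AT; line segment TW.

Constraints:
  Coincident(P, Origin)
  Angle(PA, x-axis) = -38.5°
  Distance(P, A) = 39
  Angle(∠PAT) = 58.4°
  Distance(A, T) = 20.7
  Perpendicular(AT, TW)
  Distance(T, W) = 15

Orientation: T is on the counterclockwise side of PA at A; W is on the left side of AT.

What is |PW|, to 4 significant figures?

18.22

∠PAT = 58.4°, so AT runs at -38.5° + (180° − 58.4°) = 83.10° from the x-axis; with |AT| = 20.7, T = A + 20.7·(cos 83.10°, sin 83.10°) = (33.01, -3.728). AT ⟂ TW; with |TW| = 15.0 on the left of AT, W = T + 15.0·(-0.9928, 0.1201) = (18.12, -1.926). Then |PW| = |W − P| = 18.22.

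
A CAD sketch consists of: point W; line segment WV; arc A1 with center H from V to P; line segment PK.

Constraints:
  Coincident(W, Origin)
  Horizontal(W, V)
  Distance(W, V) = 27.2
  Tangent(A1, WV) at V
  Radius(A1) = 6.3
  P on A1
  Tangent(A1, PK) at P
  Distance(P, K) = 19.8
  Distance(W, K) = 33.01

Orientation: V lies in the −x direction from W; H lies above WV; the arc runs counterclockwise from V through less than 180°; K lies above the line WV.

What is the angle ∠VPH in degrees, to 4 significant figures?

45.70°

W is at the origin; WV is horizontal with |WV| = 27.2 and V on the −x side, so V = (-27.20, 0.000). Tangency of A1 to WV means the radius HV is perpendicular to WV, so H = V + (0, 6.3) = (-27.20, 6.300). Since HP ⟂ PK (tangency), |HK| = √(6.3² + 19.8²) = 20.78 regardless of where P sits on A1. So K lies on both circle(W, 33.01) and circle(H, 20.78); the above-WV intersection is K = (-20.42, 25.94). P is the foot of the tangent from K: P = (-20.90, 6.145).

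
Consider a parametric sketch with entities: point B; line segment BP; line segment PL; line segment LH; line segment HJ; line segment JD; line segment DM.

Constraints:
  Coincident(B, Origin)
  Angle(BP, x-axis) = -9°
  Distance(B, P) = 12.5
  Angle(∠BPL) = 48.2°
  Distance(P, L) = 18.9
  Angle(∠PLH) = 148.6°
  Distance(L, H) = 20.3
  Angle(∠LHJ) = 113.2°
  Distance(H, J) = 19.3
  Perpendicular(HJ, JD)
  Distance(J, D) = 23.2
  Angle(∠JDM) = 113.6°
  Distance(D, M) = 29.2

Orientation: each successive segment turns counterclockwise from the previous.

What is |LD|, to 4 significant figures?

27.67

B is at the origin; BP runs at -9.0° with length 12.5, so P = (12.35, -1.955). ∠BPL = 48.2° gives PL at 122.8° from the x-axis; with |PL| = 18.9, L = (2.108, 13.93). ∠PLH = 148.6° gives LH at 154.2° from the x-axis; with |LH| = 20.3, H = (-16.17, 22.77). ∠LHJ = 113.2° gives HJ at -139.0° from the x-axis; with |HJ| = 19.3, J = (-30.73, 10.10). HJ ⟂ JD, so JD runs at -49.00°; with |JD| = 23.2, D = (-15.51, -7.405). Then |LD| = |D − L| = 27.67.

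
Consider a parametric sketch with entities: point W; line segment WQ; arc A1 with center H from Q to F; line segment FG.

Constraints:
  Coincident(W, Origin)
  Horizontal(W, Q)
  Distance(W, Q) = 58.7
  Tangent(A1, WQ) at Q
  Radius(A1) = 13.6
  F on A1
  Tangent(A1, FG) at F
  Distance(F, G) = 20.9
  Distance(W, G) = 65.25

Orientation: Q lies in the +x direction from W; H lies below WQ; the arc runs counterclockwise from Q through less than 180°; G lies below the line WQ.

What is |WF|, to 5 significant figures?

49.431

W is at the origin; WQ is horizontal with |WQ| = 58.7 and Q on the +x side, so Q = (58.700, 0.0000). Since A1 is tangent to WQ there, HQ ⟂ WQ, so H = Q + (0, -13.6) = (58.700, -13.600). Since HF ⟂ FG (tangency), |HG| = √(13.6² + 20.9²) = 24.935 regardless of where F sits on A1. So G lies on both circle(W, 65.25) and circle(H, 24.935); the below-WQ intersection is G = (53.113, -37.901). F is the foot of the tangent from G: F = (45.929, -18.275).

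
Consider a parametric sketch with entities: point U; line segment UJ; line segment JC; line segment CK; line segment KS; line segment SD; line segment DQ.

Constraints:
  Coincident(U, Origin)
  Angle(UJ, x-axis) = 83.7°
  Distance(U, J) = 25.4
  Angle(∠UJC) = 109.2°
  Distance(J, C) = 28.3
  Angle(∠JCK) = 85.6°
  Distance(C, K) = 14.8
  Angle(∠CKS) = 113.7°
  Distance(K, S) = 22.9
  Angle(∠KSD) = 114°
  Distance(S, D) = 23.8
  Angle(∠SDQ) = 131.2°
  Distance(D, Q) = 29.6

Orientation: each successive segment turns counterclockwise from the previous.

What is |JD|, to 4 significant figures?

11.88

∠CKS = 113.7° gives KS at -44.80° from the x-axis; with |KS| = 22.9, S = (-11.83, 7.486). ∠KSD = 114.0° gives SD at 21.20° from the x-axis; with |SD| = 23.8, D = (10.35, 16.09). Then |JD| = |D − J| = 11.88.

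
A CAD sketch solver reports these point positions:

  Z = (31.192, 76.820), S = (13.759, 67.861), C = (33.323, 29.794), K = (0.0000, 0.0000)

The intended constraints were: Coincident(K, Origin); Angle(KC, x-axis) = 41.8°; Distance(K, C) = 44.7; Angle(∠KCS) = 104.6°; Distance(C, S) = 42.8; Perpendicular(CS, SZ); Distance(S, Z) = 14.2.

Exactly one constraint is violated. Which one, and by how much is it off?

Distance(S, Z) = 14.2 — off by 5.40.

K = (0.00, 0.00) ✓; KC at 41.80° ✓; |KC| = 44.70 ✓; ∠KCS = 104.6° ✓; |CS| = 42.80 ✓; ∠(CS, SZ) = 90.00° ✓; |SZ| = 19.60 ✗.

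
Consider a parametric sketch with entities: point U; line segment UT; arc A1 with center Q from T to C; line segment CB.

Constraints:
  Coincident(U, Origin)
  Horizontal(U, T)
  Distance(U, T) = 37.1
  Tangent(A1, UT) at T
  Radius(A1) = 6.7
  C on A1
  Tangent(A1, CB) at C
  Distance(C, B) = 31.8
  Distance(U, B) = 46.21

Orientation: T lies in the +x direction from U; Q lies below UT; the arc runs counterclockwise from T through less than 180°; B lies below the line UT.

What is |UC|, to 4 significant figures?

31.02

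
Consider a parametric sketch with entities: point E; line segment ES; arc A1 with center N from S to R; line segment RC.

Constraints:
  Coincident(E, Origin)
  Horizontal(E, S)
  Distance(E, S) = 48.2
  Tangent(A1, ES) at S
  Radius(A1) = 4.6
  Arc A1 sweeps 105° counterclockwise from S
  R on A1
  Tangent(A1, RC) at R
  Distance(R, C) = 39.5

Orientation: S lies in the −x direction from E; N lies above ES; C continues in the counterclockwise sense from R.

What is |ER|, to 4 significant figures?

44.14

E is at the origin; E and S share the same y with |ES| = 48.2 and S on the −x side, so S = (-48.20, 0.000). A1 meets ES tangentially, so NS is at right angles to ES, so N = S + (0, 4.6) = (-48.20, 4.600). On A1, S sits at bearing -90° from N; a 105° counterclockwise sweep puts R at bearing 15°, so R = N + 4.6·(cos 15°, sin 15°) = (-43.76, 5.791). Then |ER| = |R − E| = 44.14.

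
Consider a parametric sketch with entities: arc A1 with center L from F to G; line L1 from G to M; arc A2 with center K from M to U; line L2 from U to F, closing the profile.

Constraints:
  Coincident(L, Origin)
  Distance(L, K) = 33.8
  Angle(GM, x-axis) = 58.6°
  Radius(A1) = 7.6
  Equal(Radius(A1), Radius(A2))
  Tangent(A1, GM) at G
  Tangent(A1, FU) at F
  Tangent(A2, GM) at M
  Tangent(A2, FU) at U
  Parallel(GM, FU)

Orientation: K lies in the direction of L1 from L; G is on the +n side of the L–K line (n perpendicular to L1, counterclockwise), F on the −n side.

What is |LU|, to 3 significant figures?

34.6

The slot axis is L1's direction at 58.6°, so u = (cos 58.6°, sin 58.6°) = (0.521, 0.854) and n = (−sin 58.6°, cos 58.6°) = (-0.854, 0.521). L is at the origin and K lies 33.8 along u from L, so K = 33.8·u = (17.6, 28.9). Tangency of A1 to both parallel lines with radius 7.6 puts G and F at L ± 7.6·n: G = (-6.49, 3.96), F = (6.49, -3.96). Equal radii place M and U the same way about K: M = K + 7.6·n = (11.1, 32.8), U = K − 7.6·n = (24.1, 24.9). Then |LU| = |U − L| = 34.6.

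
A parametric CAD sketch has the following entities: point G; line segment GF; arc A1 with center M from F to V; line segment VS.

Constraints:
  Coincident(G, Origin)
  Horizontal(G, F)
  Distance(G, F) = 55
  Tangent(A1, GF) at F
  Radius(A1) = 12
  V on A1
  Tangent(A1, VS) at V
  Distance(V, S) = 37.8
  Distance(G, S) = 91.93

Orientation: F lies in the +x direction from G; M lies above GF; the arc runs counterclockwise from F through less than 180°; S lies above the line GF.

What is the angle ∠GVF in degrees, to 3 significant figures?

26.1°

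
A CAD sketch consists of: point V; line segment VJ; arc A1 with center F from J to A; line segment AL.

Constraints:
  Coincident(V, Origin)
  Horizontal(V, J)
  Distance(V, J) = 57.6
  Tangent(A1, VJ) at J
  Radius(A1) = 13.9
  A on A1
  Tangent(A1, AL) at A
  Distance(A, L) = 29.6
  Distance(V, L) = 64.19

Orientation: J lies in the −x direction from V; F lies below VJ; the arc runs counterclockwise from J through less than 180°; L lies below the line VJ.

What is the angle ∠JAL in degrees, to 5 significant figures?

112.23°

V is at the origin; V and J share the same y with |VJ| = 57.6 and J on the −x side, so J = (-57.600, 0.0000). The tangent condition forces FJ to be normal to VJ, so F = J + (0, -13.9) = (-57.600, -13.900). Since FA ⟂ AL (tangency), |FL| = √(13.9² + 29.6²) = 32.701 regardless of where A sits on A1. So L lies on both circle(V, 64.19) and circle(F, 32.701); the below-VJ intersection is L = (-46.210, -44.553). A is the foot of the tangent from L: A = (-67.336, -23.821).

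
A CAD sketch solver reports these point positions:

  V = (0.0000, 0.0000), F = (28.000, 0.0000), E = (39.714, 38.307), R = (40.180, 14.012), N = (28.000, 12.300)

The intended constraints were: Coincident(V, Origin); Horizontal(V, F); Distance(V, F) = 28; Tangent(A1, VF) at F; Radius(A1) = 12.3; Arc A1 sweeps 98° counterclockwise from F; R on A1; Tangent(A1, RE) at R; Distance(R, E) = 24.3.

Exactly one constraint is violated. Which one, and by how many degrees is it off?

Tangent(A1, RE) at R — off by 6.90°.

V = (0.00, 0.00) ✓; V.y = 0.00, F.y = 0.00 ✓; |VF| = 28.00 ✓; ∠(NF, FV) = 90.00° ✓; |NF| = 12.30 ✓; bearing(N→R) − bearing(N→F) = 98.00° ✓; |NR| = 12.30 ✓; ∠(NR, RE) = 96.90° ✗; |RE| = 24.30 ✓.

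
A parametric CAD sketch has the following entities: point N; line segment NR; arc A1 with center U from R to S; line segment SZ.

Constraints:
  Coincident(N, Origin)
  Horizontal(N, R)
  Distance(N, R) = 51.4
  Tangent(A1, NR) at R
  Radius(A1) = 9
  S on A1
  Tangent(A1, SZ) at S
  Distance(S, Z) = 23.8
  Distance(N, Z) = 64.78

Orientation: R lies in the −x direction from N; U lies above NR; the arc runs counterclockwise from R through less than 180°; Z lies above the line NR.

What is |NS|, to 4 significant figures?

45.52

Checks: |US| = 9.000 ✓; ∠(US, SZ) = 90.00° ✓; |SZ| = 23.80 ✓; |NZ| = 64.78 ✓.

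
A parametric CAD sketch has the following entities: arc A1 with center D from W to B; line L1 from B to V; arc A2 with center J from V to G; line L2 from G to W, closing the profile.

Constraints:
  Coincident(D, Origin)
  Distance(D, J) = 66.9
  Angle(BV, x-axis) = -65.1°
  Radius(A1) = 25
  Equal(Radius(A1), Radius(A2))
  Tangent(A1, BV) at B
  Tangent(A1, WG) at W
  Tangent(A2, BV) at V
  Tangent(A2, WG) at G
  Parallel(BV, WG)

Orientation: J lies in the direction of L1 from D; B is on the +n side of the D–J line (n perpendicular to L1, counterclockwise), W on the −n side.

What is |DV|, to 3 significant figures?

71.4

The slot axis is L1's direction at -65.1°, so u = (cos -65.1°, sin -65.1°) = (0.421, -0.907) and n = (−sin -65.1°, cos -65.1°) = (0.907, 0.421). D is at the origin and J lies 66.9 along u from D, so J = 66.9·u = (28.2, -60.7). Tangency of A1 to both parallel lines with radius 25.0 puts B and W at D ± 25.0·n: B = (22.7, 10.5), W = (-22.7, -10.5). Equal radii place V and G the same way about J: V = J + 25.0·n = (50.8, -50.2), G = J − 25.0·n = (5.49, -71.2). Then |DV| = |V − D| = 71.4.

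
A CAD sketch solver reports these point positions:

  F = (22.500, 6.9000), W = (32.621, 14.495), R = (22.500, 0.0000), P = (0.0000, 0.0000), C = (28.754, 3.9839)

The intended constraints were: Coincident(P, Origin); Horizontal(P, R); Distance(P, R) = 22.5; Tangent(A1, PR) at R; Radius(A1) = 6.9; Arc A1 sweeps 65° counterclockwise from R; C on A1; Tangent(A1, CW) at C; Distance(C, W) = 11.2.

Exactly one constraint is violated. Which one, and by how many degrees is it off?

Tangent(A1, CW) at C — off by 4.80°.

P = (0.00, 0.00) ✓; P.y = 0.00, R.y = 0.00 ✓; |PR| = 22.50 ✓; ∠(FR, RP) = 90.00° ✓; |FR| = 6.900 ✓; bearing(F→C) − bearing(F→R) = 65.00° ✓; |FC| = 6.900 ✓; ∠(FC, CW) = 85.20° ✗; |CW| = 11.20 ✓.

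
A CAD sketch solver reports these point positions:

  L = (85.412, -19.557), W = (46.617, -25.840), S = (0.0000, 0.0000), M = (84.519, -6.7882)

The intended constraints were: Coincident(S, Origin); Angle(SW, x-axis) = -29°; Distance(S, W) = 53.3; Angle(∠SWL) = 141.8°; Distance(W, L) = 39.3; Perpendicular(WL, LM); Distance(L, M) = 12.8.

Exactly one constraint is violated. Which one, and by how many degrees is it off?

Perpendicular(WL, LM) — off by 5.20°.

S = (0.00, 0.00) ✓; SW at -29.00° ✓; |SW| = 53.30 ✓; ∠SWL = 141.8° ✓; |WL| = 39.30 ✓; ∠(WL, LM) = 84.80° ✗; |LM| = 12.80 ✓.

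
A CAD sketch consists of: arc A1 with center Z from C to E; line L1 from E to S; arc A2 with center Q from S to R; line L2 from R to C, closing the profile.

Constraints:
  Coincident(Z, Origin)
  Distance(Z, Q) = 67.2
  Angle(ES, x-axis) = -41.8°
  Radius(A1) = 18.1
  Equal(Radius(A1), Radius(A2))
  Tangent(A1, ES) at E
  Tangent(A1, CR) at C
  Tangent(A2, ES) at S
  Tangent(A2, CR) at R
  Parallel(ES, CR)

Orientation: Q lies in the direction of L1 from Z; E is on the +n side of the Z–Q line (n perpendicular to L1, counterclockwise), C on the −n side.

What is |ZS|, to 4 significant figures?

69.59

The slot axis is L1's direction at -41.8°, so u = (cos -41.8°, sin -41.8°) = (0.7455, -0.6665) and n = (−sin -41.8°, cos -41.8°) = (0.6665, 0.7455). Z is at the origin and Q lies 67.2 along u from Z, so Q = 67.2·u = (50.10, -44.79). Tangency of A1 to both parallel lines with radius 18.1 puts E and C at Z ± 18.1·n: E = (12.06, 13.49), C = (-12.06, -13.49). Equal radii place S and R the same way about Q: S = Q + 18.1·n = (62.16, -31.30), R = Q − 18.1·n = (38.03, -58.28). Then |ZS| = |S − Z| = 69.59.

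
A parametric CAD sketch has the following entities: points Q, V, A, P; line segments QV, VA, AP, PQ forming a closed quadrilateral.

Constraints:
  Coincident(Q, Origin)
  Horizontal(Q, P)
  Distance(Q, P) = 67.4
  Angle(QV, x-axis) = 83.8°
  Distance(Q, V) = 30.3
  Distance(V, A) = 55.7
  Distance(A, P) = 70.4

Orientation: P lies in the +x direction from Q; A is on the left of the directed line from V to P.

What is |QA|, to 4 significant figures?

80.65

Checks: QV at 83.80° ✓; |VA| = 55.70 ✓; |AP| = 70.40 ✓.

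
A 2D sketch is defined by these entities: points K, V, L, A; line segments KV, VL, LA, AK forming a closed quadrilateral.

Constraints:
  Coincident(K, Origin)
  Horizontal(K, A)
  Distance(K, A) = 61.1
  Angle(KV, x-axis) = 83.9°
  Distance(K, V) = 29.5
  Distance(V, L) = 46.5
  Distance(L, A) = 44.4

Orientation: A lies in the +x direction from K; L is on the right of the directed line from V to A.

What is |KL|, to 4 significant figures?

23.87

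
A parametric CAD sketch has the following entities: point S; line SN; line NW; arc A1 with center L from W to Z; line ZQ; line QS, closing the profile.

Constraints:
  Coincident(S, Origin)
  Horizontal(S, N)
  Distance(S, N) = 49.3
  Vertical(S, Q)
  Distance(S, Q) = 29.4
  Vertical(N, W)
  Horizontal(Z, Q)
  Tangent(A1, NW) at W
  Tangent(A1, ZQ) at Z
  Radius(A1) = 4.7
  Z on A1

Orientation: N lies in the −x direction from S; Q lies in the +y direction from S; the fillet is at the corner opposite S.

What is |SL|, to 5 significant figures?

50.983

S and Q share the same x with |SQ| = 29.4 and Q on the +y side, so Q = (0.0000, 29.400). The virtual corner opposite S is at (-49.300, 29.400). Tangency of A1 to NW means the radius LW is perpendicular to NW and since A1 is tangent to ZQ there, LZ ⟂ ZQ, with radius 4.7, so the center L sits 4.7 in from both sides at L = (-44.600, 24.700). Then |SL| = |L − S| = 50.983.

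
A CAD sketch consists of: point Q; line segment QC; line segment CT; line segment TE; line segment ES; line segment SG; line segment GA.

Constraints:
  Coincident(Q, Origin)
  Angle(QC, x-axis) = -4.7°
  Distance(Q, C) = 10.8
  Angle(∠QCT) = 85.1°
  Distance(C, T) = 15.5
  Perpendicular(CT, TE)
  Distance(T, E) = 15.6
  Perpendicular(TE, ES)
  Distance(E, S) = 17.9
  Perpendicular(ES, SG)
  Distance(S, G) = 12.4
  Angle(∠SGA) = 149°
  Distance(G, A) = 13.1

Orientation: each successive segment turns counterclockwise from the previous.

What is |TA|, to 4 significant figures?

13.74

Q is at the origin; QC runs at -4.7° with length 10.8, so C = (10.76, -0.8849). ∠QCT = 85.1° gives CT at 90.20° from the x-axis; with |CT| = 15.5, T = (10.71, 14.61). The perpendicularity gives TE at right angles to CT, so TE runs at -179.8°; with |TE| = 15.6, E = (-4.890, 14.56). The perpendicularity gives ES at right angles to TE, so ES runs at -89.80°; with |ES| = 17.9, S = (-4.828, -3.339). ES is perpendicular to SG, so SG runs at 0.2000°; with |SG| = 12.4, G = (7.572, -3.296). ∠SGA = 149.0° gives GA at 31.20° from the x-axis; with |GA| = 13.1, A = (18.78, 3.490). Then |TA| = |A − T| = 13.74.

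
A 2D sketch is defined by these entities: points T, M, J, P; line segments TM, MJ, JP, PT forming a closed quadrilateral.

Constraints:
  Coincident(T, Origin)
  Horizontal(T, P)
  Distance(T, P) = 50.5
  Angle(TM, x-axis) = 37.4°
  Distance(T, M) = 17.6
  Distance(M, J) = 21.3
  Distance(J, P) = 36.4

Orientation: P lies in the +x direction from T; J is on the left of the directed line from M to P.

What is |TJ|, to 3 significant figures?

38.6

T is at the origin; T and P share the same y with |TP| = 50.5 and P in +x, so P = (50.5, 0). TM runs at 37.4° with |TM| = 17.6, so M = (14.0, 10.7). J is determined by |MJ| = 21.3 and |JP| = 36.4 together: it lies at the intersection of circle(M, 21.3) and circle(P, 36.4). With |MP| = 38.1, the foot of the radical line on MP is 7.58 from M and the perpendicular offset is √(21.3² − 7.58²) = 19.9. Taking the left-of-MP solution: J = (26.8, 27.7).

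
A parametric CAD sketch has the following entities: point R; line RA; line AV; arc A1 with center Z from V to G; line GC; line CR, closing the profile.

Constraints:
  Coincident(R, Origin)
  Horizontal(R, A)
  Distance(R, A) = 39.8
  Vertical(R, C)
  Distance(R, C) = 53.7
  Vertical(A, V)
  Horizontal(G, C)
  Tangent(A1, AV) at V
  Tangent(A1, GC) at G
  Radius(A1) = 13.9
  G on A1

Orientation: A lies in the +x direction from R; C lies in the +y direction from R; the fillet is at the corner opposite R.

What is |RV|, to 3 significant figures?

56.3

The virtual corner opposite R is at (39.8, 53.7). Since A1 is tangent to AV there, ZV ⟂ AV and the tangent condition forces ZG to be normal to GC, with radius 13.9, so the center Z sits 13.9 in from both sides at Z = (25.9, 39.8). That places the tangent points at V = (39.8, 39.8) on AV and G = (25.9, 53.7) on GC. Then |RV| = |V − R| = 56.3.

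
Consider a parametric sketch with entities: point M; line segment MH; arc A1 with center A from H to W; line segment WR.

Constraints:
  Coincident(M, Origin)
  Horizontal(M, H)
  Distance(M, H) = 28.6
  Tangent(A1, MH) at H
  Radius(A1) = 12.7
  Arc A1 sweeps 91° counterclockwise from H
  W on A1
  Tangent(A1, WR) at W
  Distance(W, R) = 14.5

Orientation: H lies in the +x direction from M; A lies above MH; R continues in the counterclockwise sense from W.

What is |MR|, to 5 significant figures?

49.361

M is at the origin; MH is horizontal with |MH| = 28.6 and H on the +x side, so H = (28.600, 0.0000). A1 meets MH tangentially, so AH is at right angles to MH, so A = H + (0, 12.7) = (28.600, 12.700). On A1, H sits at bearing -90° from A; a 91° counterclockwise sweep puts W at bearing 1°, so W = A + 12.7·(cos 1°, sin 1°) = (41.298, 12.922). A1 meets WR tangentially, so AW is at right angles to WR, so WR runs along (−sin 1°, cos 1°); with |WR| = 14.5, R = (41.045, 27.419). Then |MR| = |R − M| = 49.361.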